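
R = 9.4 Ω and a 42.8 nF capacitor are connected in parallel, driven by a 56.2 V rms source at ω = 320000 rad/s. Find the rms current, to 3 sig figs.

X_C = 1/(ωC) = 73.0 Ω
Parallel: admittances add. Y = 1/R + jωC
Y = (0.106 + j0.0137) S
|Y| = 0.107 S → |Z| = 1/|Y| = 9.32 Ω, ∠Z = −∠Y = -7.34°
I = V/|Z| = 56.2/9.32 = 6.03 A

6.03 A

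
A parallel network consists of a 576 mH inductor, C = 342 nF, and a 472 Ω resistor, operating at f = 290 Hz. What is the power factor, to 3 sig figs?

0.988

ω = 2πf = 1822 rad/s
X_L = ωL = 1050 Ω
X_C = 1/(ωC) = 1600 Ω
Parallel: admittances add. Y = 1/R + 1/(jωL) + jωC
Y = (0.00212 − j0.000330) S
|Y| = 0.00214 S → |Z| = 1/|Y| = 466 Ω, ∠Z = −∠Y = 8.84°
cos φ = cos(8.84°) = 0.988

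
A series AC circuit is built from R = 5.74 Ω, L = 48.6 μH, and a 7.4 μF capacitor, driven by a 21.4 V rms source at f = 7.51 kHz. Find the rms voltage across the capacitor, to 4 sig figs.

10.62 V

ω = 2πf = 47190 rad/s
X_L = ωL = 2.293 Ω
X_C = 1/(ωC) = 2.864 Ω
Net reactance X = X_L − X_C = -0.5706 Ω
Z = 5.740 − j0.5706 Ω
|Z| = √(5.740² + 0.5706²) = 5.768 Ω
I = V/|Z| = 3.710 A
V_C = I·|Z_C| = 3.710 × 2.864 = 10.62 V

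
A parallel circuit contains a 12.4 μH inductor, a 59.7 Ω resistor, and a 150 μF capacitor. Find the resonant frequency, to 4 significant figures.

3.690 kHz

ω₀ = 1/√(LC) = 1/√(1.24e-05 × 0.00015) = 23190 rad/s
f₀ = ω₀/(2π) = 3.690 kHz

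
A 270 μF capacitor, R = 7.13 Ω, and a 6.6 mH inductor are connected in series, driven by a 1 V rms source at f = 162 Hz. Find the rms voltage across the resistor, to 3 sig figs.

0.918 V

ω = 2πf = 1018 rad/s
X_L = ωL = 6.72 Ω
X_C = 1/(ωC) = 3.64 Ω
Net reactance X = X_L − X_C = 3.08 Ω
Z = 7.13 + j3.08 Ω
|Z| = √(7.13² + 3.08²) = 7.77 Ω
I = V/|Z| = 129 mA
V_R = I·|Z_R| = 0.129 × 7.13 = 0.918 V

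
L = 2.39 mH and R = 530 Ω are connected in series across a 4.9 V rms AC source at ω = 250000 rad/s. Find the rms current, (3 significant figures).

6.14 mA

X_L = ωL = 598 Ω
Z = 530 + j598 Ω
|Z| = √(530² + 598²) = 799 Ω
I = V/|Z| = 4.9/799 = 6.14 mA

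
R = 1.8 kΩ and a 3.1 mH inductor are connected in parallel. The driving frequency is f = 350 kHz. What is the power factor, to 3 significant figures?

ω = 2πf = 2.199e+06 rad/s
X_L = ωL = 6820 Ω
Parallel: admittances add. Y = 1/R + 1/(jωL)
Y = (0.000556 − j0.000147) S
|Y| = 0.000575 S → |Z| = 1/|Y| = 1740 Ω, ∠Z = −∠Y = 14.8°
cos φ = cos(14.8°) = 0.967

0.967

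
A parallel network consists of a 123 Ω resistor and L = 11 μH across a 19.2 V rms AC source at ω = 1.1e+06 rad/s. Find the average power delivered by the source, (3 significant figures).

3.00 W

X_L = ωL = 12.1 Ω
Parallel: admittances add. Y = 1/R + 1/(jωL)
Y = (0.00813 − j0.0826) S
|Y| = 0.0830 S → |Z| = 1/|Y| = 12.0 Ω, ∠Z = −∠Y = 84.4°
I = V/|Z| = 1.59 A
P = VI cos φ = 19.2 × 1.59 × cos(84.4°) = 3.00 W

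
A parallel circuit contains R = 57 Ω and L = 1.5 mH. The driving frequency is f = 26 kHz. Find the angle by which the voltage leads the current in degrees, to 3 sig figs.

13.1°

ω = 2πf = 163400 rad/s
X_L = ωL = 245 Ω
Parallel: admittances add. Y = 1/R + 1/(jωL)
Y = (0.0175 − j0.00408) S
|Y| = 0.0180 S → |Z| = 1/|Y| = 55.5 Ω, ∠Z = −∠Y = 13.1°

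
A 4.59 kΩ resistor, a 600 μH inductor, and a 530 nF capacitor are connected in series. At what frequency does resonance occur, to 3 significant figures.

8.92 kHz

ω₀ = 1/√(LC) = 1/√(0.0006 × 5.3e-07) = 56080 rad/s
f₀ = ω₀/(2π) = 8.92 kHz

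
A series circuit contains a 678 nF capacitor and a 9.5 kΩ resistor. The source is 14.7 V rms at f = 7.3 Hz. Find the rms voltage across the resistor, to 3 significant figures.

ω = 2πf = 45.87 rad/s
X_C = 1/(ωC) = 32200 Ω
Z = 9500 − j32200 Ω
|Z| = √(9500² + 32200²) = 33500 Ω
I = V/|Z| = 438 μA
V_R = I·|Z_R| = 0.000438 × 9500 = 4.16 V

4.16 V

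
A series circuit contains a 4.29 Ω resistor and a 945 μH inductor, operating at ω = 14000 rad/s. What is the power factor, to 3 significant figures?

X_L = ωL = 13.2 Ω
Z = 4.29 + j13.2 Ω
|Z| = √(4.29² + 13.2²) = 13.9 Ω
∠Z = arctan(13.2/4.29) = 72.0°
cos φ = cos(72.0°) = 0.308

0.308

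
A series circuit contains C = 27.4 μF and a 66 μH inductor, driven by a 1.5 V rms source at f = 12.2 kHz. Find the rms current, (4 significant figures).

327.3 mA

ω = 2πf = 76650 rad/s
X_L = ωL = 5.059 Ω
X_C = 1/(ωC) = 0.4761 Ω
Net reactance X = X_L − X_C = 4.583 Ω
Z = j4.583 Ω
|Z| = √(0² + 4.583²) = 4.583 Ω
I = V/|Z| = 1.5/4.583 = 327.3 mA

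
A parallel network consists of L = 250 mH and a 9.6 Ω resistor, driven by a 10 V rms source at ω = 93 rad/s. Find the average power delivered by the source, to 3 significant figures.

10.4 W

X_L = ωL = 23.2 Ω
Parallel: admittances add. Y = 1/R + 1/(jωL)
Y = (0.104 − j0.0430) S
|Y| = 0.113 S → |Z| = 1/|Y| = 8.87 Ω, ∠Z = −∠Y = 22.4°
I = V/|Z| = 1.13 A
P = VI cos φ = 10 × 1.13 × cos(22.4°) = 10.4 W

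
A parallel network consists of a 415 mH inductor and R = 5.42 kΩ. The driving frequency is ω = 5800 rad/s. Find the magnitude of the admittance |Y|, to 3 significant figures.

X_L = ωL = 2410 Ω
Parallel: admittances add. Y = 1/R + 1/(jωL)
Y = (0.000185 − j0.000415) S
|Y| = 0.000455 S → |Z| = 1/|Y| = 2200 Ω, ∠Z = −∠Y = 66.1°

455 μS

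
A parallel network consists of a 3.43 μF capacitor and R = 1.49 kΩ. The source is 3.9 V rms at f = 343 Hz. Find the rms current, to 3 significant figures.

28.9 mA

ω = 2πf = 2155 rad/s
X_C = 1/(ωC) = 135 Ω
Parallel: admittances add. Y = 1/R + jωC
Y = (0.000671 + j0.00739) S
|Y| = 0.00742 S → |Z| = 1/|Y| = 135 Ω, ∠Z = −∠Y = -84.8°
I = V/|Z| = 3.9/135 = 28.9 mA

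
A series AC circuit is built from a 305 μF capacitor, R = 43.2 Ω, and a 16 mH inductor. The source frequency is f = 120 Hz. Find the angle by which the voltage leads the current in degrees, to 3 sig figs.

ω = 2πf = 754.0 rad/s
X_L = ωL = 12.1 Ω
X_C = 1/(ωC) = 4.35 Ω
Net reactance X = X_L − X_C = 7.72 Ω
Z = 43.2 + j7.72 Ω
|Z| = √(43.2² + 7.72²) = 43.9 Ω
∠Z = arctan(7.72/43.2) = 10.1°

10.1°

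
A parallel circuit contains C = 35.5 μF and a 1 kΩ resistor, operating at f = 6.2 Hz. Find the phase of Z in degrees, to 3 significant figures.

-54.1°

ω = 2πf = 38.96 rad/s
X_C = 1/(ωC) = 723 Ω
Parallel: admittances add. Y = 1/R + jωC
Y = (0.00100 + j0.00138) S
|Y| = 0.00171 S → |Z| = 1/|Y| = 586 Ω, ∠Z = −∠Y = -54.1°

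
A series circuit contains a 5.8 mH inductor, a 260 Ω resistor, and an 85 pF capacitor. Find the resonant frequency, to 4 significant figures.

226.7 kHz

ω₀ = 1/√(LC) = 1/√(0.0058 × 8.5e-11) = 1.424e+06 rad/s
f₀ = ω₀/(2π) = 226.7 kHz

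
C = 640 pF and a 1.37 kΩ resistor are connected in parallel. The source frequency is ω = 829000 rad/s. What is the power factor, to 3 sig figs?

X_C = 1/(ωC) = 1880 Ω
Parallel: admittances add. Y = 1/R + jωC
Y = (0.000730 + j0.000531) S
|Y| = 0.000902 S → |Z| = 1/|Y| = 1110 Ω, ∠Z = −∠Y = -36.0°
cos φ = cos(-36.0°) = 0.809

0.809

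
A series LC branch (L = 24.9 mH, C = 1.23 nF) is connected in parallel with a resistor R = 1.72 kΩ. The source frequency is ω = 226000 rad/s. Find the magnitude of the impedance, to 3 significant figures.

X_L = ωL = 5630 Ω
X_C = 1/(ωC) = 3600 Ω
Branch 1: Z₁ = R = 1720 Ω
Branch 2 (series LC): Z₂ = j(X_L − X_C) = j2030 Ω
Parallel: Z = Z₁Z₂/(Z₁+Z₂), |Z| = 1310 Ω, ∠Z = 40.3°

1310 Ω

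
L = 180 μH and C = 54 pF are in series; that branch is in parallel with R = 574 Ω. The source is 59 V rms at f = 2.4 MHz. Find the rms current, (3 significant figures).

ω = 2πf = 1.508e+07 rad/s
X_L = ωL = 2710 Ω
X_C = 1/(ωC) = 1230 Ω
Branch 1: Z₁ = R = 574 Ω
Branch 2 (series LC): Z₂ = j(X_L − X_C) = j1490 Ω
Parallel: Z = Z₁Z₂/(Z₁+Z₂), |Z| = 535 Ω, ∠Z = 21.1°
I = V/|Z| = 59/535 = 110 mA

110 mA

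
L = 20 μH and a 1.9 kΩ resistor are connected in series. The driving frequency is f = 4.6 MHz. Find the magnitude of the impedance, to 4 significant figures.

ω = 2πf = 2.89e+07 rad/s
X_L = ωL = 578.1 Ω
Z = 1900 + j578.1 Ω
|Z| = √(1900² + 578.1²) = 1986 Ω

1986 Ω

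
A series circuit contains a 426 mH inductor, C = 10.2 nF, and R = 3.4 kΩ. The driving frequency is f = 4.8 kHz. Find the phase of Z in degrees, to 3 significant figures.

ω = 2πf = 30160 rad/s
X_L = ωL = 12800 Ω
X_C = 1/(ωC) = 3250 Ω
Net reactance X = X_L − X_C = 9600 Ω
Z = 3400 + j9600 Ω
|Z| = √(3400² + 9600²) = 10200 Ω
∠Z = arctan(9600/3400) = 70.5°

70.5°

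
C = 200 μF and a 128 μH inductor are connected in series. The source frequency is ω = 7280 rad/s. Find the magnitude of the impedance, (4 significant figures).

0.2450 Ω

X_L = ωL = 0.9318 Ω
X_C = 1/(ωC) = 0.6868 Ω
Net reactance X = X_L − X_C = 0.2450 Ω
Z = j0.2450 Ω
|Z| = √(0² + 0.2450²) = 0.2450 Ω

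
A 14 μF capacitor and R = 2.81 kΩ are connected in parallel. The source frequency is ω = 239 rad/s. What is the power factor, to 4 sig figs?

X_C = 1/(ωC) = 298.9 Ω
Parallel: admittances add. Y = 1/R + jωC
Y = (0.0003559 + j0.003346) S
|Y| = 0.003365 S → |Z| = 1/|Y| = 297.2 Ω, ∠Z = −∠Y = -83.93°
cos φ = cos(-83.93°) = 0.1058

0.1058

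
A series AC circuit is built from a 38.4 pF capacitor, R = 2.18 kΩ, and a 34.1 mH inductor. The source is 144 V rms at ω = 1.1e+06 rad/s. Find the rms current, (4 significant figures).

10.28 mA

X_L = ωL = 37510 Ω
X_C = 1/(ωC) = 23670 Ω
Net reactance X = X_L − X_C = 13840 Ω
Z = 2180 + j13840 Ω
|Z| = √(2180² + 13840²) = 14010 Ω
I = V/|Z| = 144/14010 = 10.28 mA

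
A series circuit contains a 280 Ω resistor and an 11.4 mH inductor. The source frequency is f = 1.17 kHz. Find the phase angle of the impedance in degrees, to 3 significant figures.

16.7°

ω = 2πf = 7351 rad/s
X_L = ωL = 83.8 Ω
Z = 280 + j83.8 Ω
|Z| = √(280² + 83.8²) = 292 Ω
∠Z = arctan(83.8/280) = 16.7°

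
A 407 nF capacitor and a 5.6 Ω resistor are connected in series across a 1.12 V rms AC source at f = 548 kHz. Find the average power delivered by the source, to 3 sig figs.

220 mW

ω = 2πf = 3.443e+06 rad/s
X_C = 1/(ωC) = 0.714 Ω
Z = 5.60 − j0.714 Ω
|Z| = √(5.60² + 0.714²) = 5.65 Ω
∠Z = arctan(-0.714/5.60) = -7.26°
I = V/|Z| = 198 mA
P = VI cos φ = 1.12 × 0.198 × cos(-7.26°) = 220 mW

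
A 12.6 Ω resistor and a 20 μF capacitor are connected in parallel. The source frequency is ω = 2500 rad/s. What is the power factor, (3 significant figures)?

0.846

X_C = 1/(ωC) = 20.0 Ω
Parallel: admittances add. Y = 1/R + jωC
Y = (0.0794 + j0.0500) S
|Y| = 0.0938 S → |Z| = 1/|Y| = 10.7 Ω, ∠Z = −∠Y = -32.2°
cos φ = cos(-32.2°) = 0.846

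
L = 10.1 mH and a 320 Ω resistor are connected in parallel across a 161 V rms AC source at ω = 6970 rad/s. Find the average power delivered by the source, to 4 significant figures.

81.00 W

X_L = ωL = 70.40 Ω
Parallel: admittances add. Y = 1/R + 1/(jωL)
Y = (0.003125 − j0.01421) S
|Y| = 0.01454 S → |Z| = 1/|Y| = 68.75 Ω, ∠Z = −∠Y = 77.59°
I = V/|Z| = 2.342 A
P = VI cos φ = 161 × 2.342 × cos(77.59°) = 81.00 W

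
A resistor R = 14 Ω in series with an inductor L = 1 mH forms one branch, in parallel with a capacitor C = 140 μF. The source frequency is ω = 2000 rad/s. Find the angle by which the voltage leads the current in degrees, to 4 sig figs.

-75.47°

X_L = ωL = 2.000 Ω
X_C = 1/(ωC) = 3.571 Ω
Branch 1 (R+jX_L): Z₁ = 14.00 + j2.000 Ω, |Z₁| = 14.14 Ω
Branch 2 (−jX_C): Z₂ = −j3.571 Ω
Parallel: Z = Z₁Z₂/(Z₁+Z₂), |Z| = 3.585 Ω, ∠Z = -75.47°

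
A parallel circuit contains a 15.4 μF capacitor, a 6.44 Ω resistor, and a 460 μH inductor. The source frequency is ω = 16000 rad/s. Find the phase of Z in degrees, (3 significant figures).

X_L = ωL = 7.36 Ω
X_C = 1/(ωC) = 4.06 Ω
Parallel: admittances add. Y = 1/R + 1/(jωL) + jωC
Y = (0.155 + j0.111) S
|Y| = 0.191 S → |Z| = 1/|Y| = 5.25 Ω, ∠Z = −∠Y = -35.4°

-35.4°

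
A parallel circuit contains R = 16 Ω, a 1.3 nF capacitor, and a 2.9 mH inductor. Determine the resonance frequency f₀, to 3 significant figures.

82.0 kHz

ω₀ = 1/√(LC) = 1/√(0.0029 × 1.3e-09) = 515000 rad/s
f₀ = ω₀/(2π) = 82.0 kHz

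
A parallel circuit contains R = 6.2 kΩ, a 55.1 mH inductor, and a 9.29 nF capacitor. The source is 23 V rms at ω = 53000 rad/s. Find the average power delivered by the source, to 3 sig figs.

X_L = ωL = 2920 Ω
X_C = 1/(ωC) = 2030 Ω
Parallel: admittances add. Y = 1/R + 1/(jωL) + jωC
Y = (0.000161 + j0.000150) S
|Y| = 0.000220 S → |Z| = 1/|Y| = 4540 Ω, ∠Z = −∠Y = -42.9°
I = V/|Z| = 5.07 mA
P = VI cos φ = 23 × 0.00507 × cos(-42.9°) = 85.3 mW

85.3 mW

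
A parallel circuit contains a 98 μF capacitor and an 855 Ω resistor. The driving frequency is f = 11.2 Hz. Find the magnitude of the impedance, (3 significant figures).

ω = 2πf = 70.37 rad/s
X_C = 1/(ωC) = 145 Ω
Parallel: admittances add. Y = 1/R + jωC
Y = (0.00117 + j0.00690) S
|Y| = 0.00699 S → |Z| = 1/|Y| = 143 Ω, ∠Z = −∠Y = -80.4°

143 Ω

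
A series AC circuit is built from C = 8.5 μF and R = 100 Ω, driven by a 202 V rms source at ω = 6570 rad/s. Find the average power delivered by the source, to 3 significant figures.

X_C = 1/(ωC) = 17.9 Ω
Z = 100 − j17.9 Ω
|Z| = √(100² + 17.9²) = 102 Ω
∠Z = arctan(-17.9/100) = -10.2°
I = V/|Z| = 1.99 A
P = VI cos φ = 202 × 1.99 × cos(-10.2°) = 395 W

395 W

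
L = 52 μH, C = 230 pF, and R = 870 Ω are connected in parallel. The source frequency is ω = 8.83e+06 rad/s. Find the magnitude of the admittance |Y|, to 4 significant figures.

X_L = ωL = 459.2 Ω
X_C = 1/(ωC) = 492.4 Ω
Parallel: admittances add. Y = 1/R + 1/(jωL) + jωC
Y = (0.001149 − j0.0001470) S
|Y| = 0.001159 S → |Z| = 1/|Y| = 863.0 Ω, ∠Z = −∠Y = 7.288°

1.159 mS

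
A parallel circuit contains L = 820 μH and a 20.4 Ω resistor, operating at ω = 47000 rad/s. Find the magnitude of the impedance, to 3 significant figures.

18.0 Ω

X_L = ωL = 38.5 Ω
Parallel: admittances add. Y = 1/R + 1/(jωL)
Y = (0.0490 − j0.0259) S
|Y| = 0.0555 S → |Z| = 1/|Y| = 18.0 Ω, ∠Z = −∠Y = 27.9°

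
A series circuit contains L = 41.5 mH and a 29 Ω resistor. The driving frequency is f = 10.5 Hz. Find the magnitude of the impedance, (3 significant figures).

29.1 Ω

ω = 2πf = 65.97 rad/s
X_L = ωL = 2.74 Ω
Z = 29.0 + j2.74 Ω
|Z| = √(29.0² + 2.74²) = 29.1 Ω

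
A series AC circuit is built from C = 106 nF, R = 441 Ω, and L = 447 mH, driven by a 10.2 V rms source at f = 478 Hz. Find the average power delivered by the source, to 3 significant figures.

ω = 2πf = 3003 rad/s
X_L = ωL = 1340 Ω
X_C = 1/(ωC) = 3140 Ω
Net reactance X = X_L − X_C = -1800 Ω
Z = 441 − j1800 Ω
|Z| = √(441² + 1800²) = 1850 Ω
∠Z = arctan(-1800/441) = -76.2°
I = V/|Z| = 5.51 mA
P = VI cos φ = 10.2 × 0.00551 × cos(-76.2°) = 13.4 mW

13.4 mW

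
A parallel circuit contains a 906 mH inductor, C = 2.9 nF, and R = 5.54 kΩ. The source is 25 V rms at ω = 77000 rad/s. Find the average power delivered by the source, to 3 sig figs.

X_L = ωL = 69800 Ω
X_C = 1/(ωC) = 4480 Ω
Parallel: admittances add. Y = 1/R + 1/(jωL) + jωC
Y = (0.000181 + j0.000209) S
|Y| = 0.000276 S → |Z| = 1/|Y| = 3620 Ω, ∠Z = −∠Y = -49.2°
I = V/|Z| = 6.90 mA
P = VI cos φ = 25 × 0.00690 × cos(-49.2°) = 113 mW

113 mW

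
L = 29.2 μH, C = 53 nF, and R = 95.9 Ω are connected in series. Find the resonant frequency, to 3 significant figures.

128 kHz

ω₀ = 1/√(LC) = 1/√(2.92e-05 × 5.3e-08) = 803800 rad/s
f₀ = ω₀/(2π) = 128 kHz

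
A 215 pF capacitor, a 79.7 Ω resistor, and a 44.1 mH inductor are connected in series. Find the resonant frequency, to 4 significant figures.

ω₀ = 1/√(LC) = 1/√(0.0441 × 2.15e-10) = 324800 rad/s
f₀ = ω₀/(2π) = 51.69 kHz

51.69 kHz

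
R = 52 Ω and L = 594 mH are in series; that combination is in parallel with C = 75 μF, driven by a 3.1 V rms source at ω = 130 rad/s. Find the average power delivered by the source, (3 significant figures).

X_L = ωL = 77.2 Ω
X_C = 1/(ωC) = 103 Ω
Branch 1 (R+jX_L): Z₁ = 52.0 + j77.2 Ω, |Z₁| = 93.1 Ω
Branch 2 (−jX_C): Z₂ = −j103 Ω
Parallel: Z = Z₁Z₂/(Z₁+Z₂), |Z| = 165 Ω, ∠Z = -7.97°
I = V/|Z| = 18.8 mA
P = VI cos φ = 3.1 × 0.0188 × cos(-7.97°) = 57.7 mW

57.7 mW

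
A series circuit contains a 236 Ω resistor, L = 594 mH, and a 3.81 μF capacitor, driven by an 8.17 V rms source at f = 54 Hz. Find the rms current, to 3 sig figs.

ω = 2πf = 339.3 rad/s
X_L = ωL = 202 Ω
X_C = 1/(ωC) = 774 Ω
Net reactance X = X_L − X_C = -572 Ω
Z = 236 − j572 Ω
|Z| = √(236² + 572²) = 619 Ω
I = V/|Z| = 8.17/619 = 13.2 mA

13.2 mA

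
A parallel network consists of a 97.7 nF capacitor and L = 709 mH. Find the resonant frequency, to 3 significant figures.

605 Hz

ω₀ = 1/√(LC) = 1/√(0.709 × 9.77e-08) = 3800 rad/s
f₀ = ω₀/(2π) = 605 Hz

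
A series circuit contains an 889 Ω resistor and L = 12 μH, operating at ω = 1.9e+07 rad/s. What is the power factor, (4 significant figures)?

0.9687

X_L = ωL = 228.0 Ω
Z = 889.0 + j228.0 Ω
|Z| = √(889.0² + 228.0²) = 917.8 Ω
∠Z = arctan(228.0/889.0) = 14.38°
cos φ = cos(14.38°) = 0.9687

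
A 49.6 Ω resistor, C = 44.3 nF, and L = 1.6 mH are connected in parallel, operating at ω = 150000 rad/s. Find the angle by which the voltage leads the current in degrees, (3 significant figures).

-7.01°

X_L = ωL = 240 Ω
X_C = 1/(ωC) = 150 Ω
Parallel: admittances add. Y = 1/R + 1/(jωL) + jωC
Y = (0.0202 + j0.00248) S
|Y| = 0.0203 S → |Z| = 1/|Y| = 49.2 Ω, ∠Z = −∠Y = -7.01°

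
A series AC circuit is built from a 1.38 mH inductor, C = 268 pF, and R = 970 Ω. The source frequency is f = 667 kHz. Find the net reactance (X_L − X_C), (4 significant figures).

ω = 2πf = 4.191e+06 rad/s
X_L = ωL = 5783 Ω
X_C = 1/(ωC) = 890.3 Ω
X = 5783 − 890.3 = 4893 Ω

4893 Ω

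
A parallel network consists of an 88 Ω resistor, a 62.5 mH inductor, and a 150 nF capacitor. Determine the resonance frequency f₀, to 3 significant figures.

ω₀ = 1/√(LC) = 1/√(0.0625 × 1.5e-07) = 10330 rad/s
f₀ = ω₀/(2π) = 1.64 kHz

1.64 kHz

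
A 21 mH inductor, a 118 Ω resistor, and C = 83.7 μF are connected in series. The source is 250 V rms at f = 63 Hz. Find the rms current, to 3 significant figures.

ω = 2πf = 395.8 rad/s
X_L = ωL = 8.31 Ω
X_C = 1/(ωC) = 30.2 Ω
Net reactance X = X_L − X_C = -21.9 Ω
Z = 118 − j21.9 Ω
|Z| = √(118² + 21.9²) = 120 Ω
I = V/|Z| = 250/120 = 2.08 A

2.08 A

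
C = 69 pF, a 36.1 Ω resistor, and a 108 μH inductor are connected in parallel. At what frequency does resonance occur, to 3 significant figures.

1.84 MHz

ω₀ = 1/√(LC) = 1/√(0.000108 × 6.9e-11) = 1.158e+07 rad/s
f₀ = ω₀/(2π) = 1.84 MHz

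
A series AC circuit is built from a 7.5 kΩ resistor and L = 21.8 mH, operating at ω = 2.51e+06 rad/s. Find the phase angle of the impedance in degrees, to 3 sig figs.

X_L = ωL = 54700 Ω
Z = 7500 + j54700 Ω
|Z| = √(7500² + 54700²) = 55200 Ω
∠Z = arctan(54700/7500) = 82.2°

82.2°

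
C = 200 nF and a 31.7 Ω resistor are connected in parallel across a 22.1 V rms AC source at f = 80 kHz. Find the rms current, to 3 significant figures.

2.33 A

ω = 2πf = 502700 rad/s
X_C = 1/(ωC) = 9.95 Ω
Parallel: admittances add. Y = 1/R + jωC
Y = (0.0315 + j0.101) S
|Y| = 0.105 S → |Z| = 1/|Y| = 9.49 Ω, ∠Z = −∠Y = -72.6°
I = V/|Z| = 22.1/9.49 = 2.33 A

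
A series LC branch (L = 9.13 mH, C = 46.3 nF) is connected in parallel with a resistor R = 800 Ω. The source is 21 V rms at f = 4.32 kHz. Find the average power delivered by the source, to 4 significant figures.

551.2 mW

ω = 2πf = 27140 rad/s
X_L = ωL = 247.8 Ω
X_C = 1/(ωC) = 795.7 Ω
Branch 1: Z₁ = R = 800.0 Ω
Branch 2 (series LC): Z₂ = j(X_L − X_C) = −j547.9 Ω
Parallel: Z = Z₁Z₂/(Z₁+Z₂), |Z| = 452.0 Ω, ∠Z = -55.59°
I = V/|Z| = 46.46 mA
P = VI cos φ = 21 × 0.04646 × cos(-55.59°) = 551.2 mW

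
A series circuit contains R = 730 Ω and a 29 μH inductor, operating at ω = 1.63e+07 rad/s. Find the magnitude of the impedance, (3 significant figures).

X_L = ωL = 473 Ω
Z = 730 + j473 Ω
|Z| = √(730² + 473²) = 870 Ω

870 Ω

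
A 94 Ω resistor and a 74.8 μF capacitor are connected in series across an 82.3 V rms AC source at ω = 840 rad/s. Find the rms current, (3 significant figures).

863 mA

X_C = 1/(ωC) = 15.9 Ω
Z = 94.0 − j15.9 Ω
|Z| = √(94.0² + 15.9²) = 95.3 Ω
I = V/|Z| = 82.3/95.3 = 863 mA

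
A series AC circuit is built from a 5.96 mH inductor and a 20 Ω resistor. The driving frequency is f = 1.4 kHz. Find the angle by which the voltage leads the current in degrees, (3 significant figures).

69.1°

ω = 2πf = 8796 rad/s
X_L = ωL = 52.4 Ω
Z = 20.0 + j52.4 Ω
|Z| = √(20.0² + 52.4²) = 56.1 Ω
∠Z = arctan(52.4/20.0) = 69.1°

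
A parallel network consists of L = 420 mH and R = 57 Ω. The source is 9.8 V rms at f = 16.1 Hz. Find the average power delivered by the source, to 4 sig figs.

1.685 W

ω = 2πf = 101.2 rad/s
X_L = ωL = 42.49 Ω
Parallel: admittances add. Y = 1/R + 1/(jωL)
Y = (0.01754 − j0.02354) S
|Y| = 0.02936 S → |Z| = 1/|Y| = 34.06 Ω, ∠Z = −∠Y = 53.30°
I = V/|Z| = 287.7 mA
P = VI cos φ = 9.8 × 0.2877 × cos(53.30°) = 1.685 W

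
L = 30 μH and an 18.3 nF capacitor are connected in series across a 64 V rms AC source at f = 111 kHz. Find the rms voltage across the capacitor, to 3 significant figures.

ω = 2πf = 697400 rad/s
X_L = ωL = 20.9 Ω
X_C = 1/(ωC) = 78.4 Ω
Net reactance X = X_L − X_C = -57.4 Ω
Z = − j57.4 Ω
|Z| = √(0² + 57.4²) = 57.4 Ω
I = V/|Z| = 1.11 A
V_C = I·|Z_C| = 1.11 × 78.4 = 87.3 V

87.3 V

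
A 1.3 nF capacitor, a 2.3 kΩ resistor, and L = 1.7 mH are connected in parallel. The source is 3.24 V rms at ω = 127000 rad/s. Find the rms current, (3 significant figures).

14.5 mA

X_L = ωL = 216 Ω
X_C = 1/(ωC) = 6060 Ω
Parallel: admittances add. Y = 1/R + 1/(jωL) + jωC
Y = (0.000435 − j0.00447) S
|Y| = 0.00449 S → |Z| = 1/|Y| = 223 Ω, ∠Z = −∠Y = 84.4°
I = V/|Z| = 3.24/223 = 14.5 mA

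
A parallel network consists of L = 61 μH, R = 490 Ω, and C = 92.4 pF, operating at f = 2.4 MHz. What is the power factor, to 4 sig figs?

0.9889

ω = 2πf = 1.508e+07 rad/s
X_L = ωL = 919.9 Ω
X_C = 1/(ωC) = 717.7 Ω
Parallel: admittances add. Y = 1/R + 1/(jωL) + jωC
Y = (0.002041 + j0.0003062) S
|Y| = 0.002064 S → |Z| = 1/|Y| = 484.6 Ω, ∠Z = −∠Y = -8.534°
cos φ = cos(-8.534°) = 0.9889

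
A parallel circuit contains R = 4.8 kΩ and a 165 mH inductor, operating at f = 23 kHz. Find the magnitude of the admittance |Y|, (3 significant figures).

213 μS

ω = 2πf = 144500 rad/s
X_L = ωL = 23800 Ω
Parallel: admittances add. Y = 1/R + 1/(jωL)
Y = (0.000208 − j4.19e-05) S
|Y| = 0.000213 S → |Z| = 1/|Y| = 4710 Ω, ∠Z = −∠Y = 11.4°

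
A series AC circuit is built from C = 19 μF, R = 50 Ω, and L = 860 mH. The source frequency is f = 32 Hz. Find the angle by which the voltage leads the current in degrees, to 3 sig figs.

ω = 2πf = 201.1 rad/s
X_L = ωL = 173 Ω
X_C = 1/(ωC) = 262 Ω
Net reactance X = X_L − X_C = -88.9 Ω
Z = 50.0 − j88.9 Ω
|Z| = √(50.0² + 88.9²) = 102 Ω
∠Z = arctan(-88.9/50.0) = -60.6°

-60.6°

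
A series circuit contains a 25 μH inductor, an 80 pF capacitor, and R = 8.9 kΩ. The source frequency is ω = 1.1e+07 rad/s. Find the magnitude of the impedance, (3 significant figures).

X_L = ωL = 275 Ω
X_C = 1/(ωC) = 1140 Ω
Net reactance X = X_L − X_C = -861 Ω
Z = 8900 − j861 Ω
|Z| = √(8900² + 861²) = 8940 Ω

8940 Ω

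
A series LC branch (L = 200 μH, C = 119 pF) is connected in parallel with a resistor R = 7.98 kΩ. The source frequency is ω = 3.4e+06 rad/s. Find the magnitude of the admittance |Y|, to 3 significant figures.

572 μS

X_L = ωL = 680 Ω
X_C = 1/(ωC) = 2470 Ω
Branch 1: Z₁ = R = 7980 Ω
Branch 2 (series LC): Z₂ = j(X_L − X_C) = −j1790 Ω
Parallel: Z = Z₁Z₂/(Z₁+Z₂), |Z| = 1750 Ω, ∠Z = -77.3°
|Y| = 1/|Z| = 572 μS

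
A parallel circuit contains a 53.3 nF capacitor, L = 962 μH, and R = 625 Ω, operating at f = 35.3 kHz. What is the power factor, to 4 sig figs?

ω = 2πf = 221800 rad/s
X_L = ωL = 213.4 Ω
X_C = 1/(ωC) = 84.59 Ω
Parallel: admittances add. Y = 1/R + 1/(jωL) + jωC
Y = (0.001600 + j0.007135) S
|Y| = 0.007312 S → |Z| = 1/|Y| = 136.8 Ω, ∠Z = −∠Y = -77.36°
cos φ = cos(-77.36°) = 0.2188

0.2188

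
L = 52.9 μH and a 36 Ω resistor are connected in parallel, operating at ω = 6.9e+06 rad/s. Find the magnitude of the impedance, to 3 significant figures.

X_L = ωL = 365 Ω
Parallel: admittances add. Y = 1/R + 1/(jωL)
Y = (0.0278 − j0.00274) S
|Y| = 0.0279 S → |Z| = 1/|Y| = 35.8 Ω, ∠Z = −∠Y = 5.63°

35.8 Ω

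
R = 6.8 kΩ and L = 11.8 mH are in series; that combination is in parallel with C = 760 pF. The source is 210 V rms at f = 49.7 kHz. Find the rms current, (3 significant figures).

44.0 mA

ω = 2πf = 312300 rad/s
X_L = ωL = 3680 Ω
X_C = 1/(ωC) = 4210 Ω
Branch 1 (R+jX_L): Z₁ = 6800 + j3680 Ω, |Z₁| = 7730 Ω
Branch 2 (−jX_C): Z₂ = −j4210 Ω
Parallel: Z = Z₁Z₂/(Z₁+Z₂), |Z| = 4780 Ω, ∠Z = -57.1°
I = V/|Z| = 210/4780 = 44.0 mA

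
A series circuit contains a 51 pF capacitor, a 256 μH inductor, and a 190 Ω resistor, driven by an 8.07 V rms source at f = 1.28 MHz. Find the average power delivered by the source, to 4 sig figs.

ω = 2πf = 8.042e+06 rad/s
X_L = ωL = 2059 Ω
X_C = 1/(ωC) = 2438 Ω
Net reactance X = X_L − X_C = -379.2 Ω
Z = 190.0 − j379.2 Ω
|Z| = √(190.0² + 379.2²) = 424.1 Ω
∠Z = arctan(-379.2/190.0) = -63.38°
I = V/|Z| = 19.03 mA
P = VI cos φ = 8.07 × 0.01903 × cos(-63.38°) = 68.80 mW

68.80 mW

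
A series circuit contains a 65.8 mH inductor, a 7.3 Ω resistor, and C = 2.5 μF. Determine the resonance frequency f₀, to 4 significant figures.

392.4 Hz

ω₀ = 1/√(LC) = 1/√(0.0658 × 2.5e-06) = 2466 rad/s
f₀ = ω₀/(2π) = 392.4 Hz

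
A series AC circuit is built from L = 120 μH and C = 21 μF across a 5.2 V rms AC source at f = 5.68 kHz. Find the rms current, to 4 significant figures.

1.764 A

ω = 2πf = 35690 rad/s
X_L = ωL = 4.283 Ω
X_C = 1/(ωC) = 1.334 Ω
Net reactance X = X_L − X_C = 2.948 Ω
Z = j2.948 Ω
|Z| = √(0² + 2.948²) = 2.948 Ω
I = V/|Z| = 5.2/2.948 = 1.764 A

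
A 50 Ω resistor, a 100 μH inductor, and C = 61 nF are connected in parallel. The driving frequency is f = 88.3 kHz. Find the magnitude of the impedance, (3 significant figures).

39.2 Ω

ω = 2πf = 554800 rad/s
X_L = ωL = 55.5 Ω
X_C = 1/(ωC) = 29.5 Ω
Parallel: admittances add. Y = 1/R + 1/(jωL) + jωC
Y = (0.0200 + j0.0158) S
|Y| = 0.0255 S → |Z| = 1/|Y| = 39.2 Ω, ∠Z = −∠Y = -38.3°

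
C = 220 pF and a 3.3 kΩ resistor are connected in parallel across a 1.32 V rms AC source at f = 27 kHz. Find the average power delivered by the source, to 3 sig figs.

528 μW

ω = 2πf = 169600 rad/s
X_C = 1/(ωC) = 26800 Ω
Parallel: admittances add. Y = 1/R + jωC
Y = (0.000303 + j3.73e-05) S
|Y| = 0.000305 S → |Z| = 1/|Y| = 3280 Ω, ∠Z = −∠Y = -7.02°
I = V/|Z| = 403 μA
P = VI cos φ = 1.32 × 0.000403 × cos(-7.02°) = 528 μW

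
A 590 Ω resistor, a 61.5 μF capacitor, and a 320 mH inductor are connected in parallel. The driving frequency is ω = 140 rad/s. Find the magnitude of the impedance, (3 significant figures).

72.4 Ω

X_L = ωL = 44.8 Ω
X_C = 1/(ωC) = 116 Ω
Parallel: admittances add. Y = 1/R + 1/(jωL) + jωC
Y = (0.00169 − j0.0137) S
|Y| = 0.0138 S → |Z| = 1/|Y| = 72.4 Ω, ∠Z = −∠Y = 83.0°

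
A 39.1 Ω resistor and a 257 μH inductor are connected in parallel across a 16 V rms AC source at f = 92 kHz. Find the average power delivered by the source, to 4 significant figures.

6.547 W

ω = 2πf = 578100 rad/s
X_L = ωL = 148.6 Ω
Parallel: admittances add. Y = 1/R + 1/(jωL)
Y = (0.02558 − j0.006731) S
|Y| = 0.02645 S → |Z| = 1/|Y| = 37.81 Ω, ∠Z = −∠Y = 14.75°
I = V/|Z| = 423.1 mA
P = VI cos φ = 16 × 0.4231 × cos(14.75°) = 6.547 W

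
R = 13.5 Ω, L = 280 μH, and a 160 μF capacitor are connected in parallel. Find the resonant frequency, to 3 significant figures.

752 Hz

ω₀ = 1/√(LC) = 1/√(0.00028 × 0.00016) = 4725 rad/s
f₀ = ω₀/(2π) = 752 Hz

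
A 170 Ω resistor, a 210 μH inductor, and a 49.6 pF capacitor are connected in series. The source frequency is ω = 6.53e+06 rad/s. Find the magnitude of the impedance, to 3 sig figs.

1720 Ω

X_L = ωL = 1370 Ω
X_C = 1/(ωC) = 3090 Ω
Net reactance X = X_L − X_C = -1720 Ω
Z = 170 − j1720 Ω
|Z| = √(170² + 1720²) = 1720 Ω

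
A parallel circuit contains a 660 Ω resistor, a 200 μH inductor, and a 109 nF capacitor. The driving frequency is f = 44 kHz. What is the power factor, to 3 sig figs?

ω = 2πf = 276500 rad/s
X_L = ωL = 55.3 Ω
X_C = 1/(ωC) = 33.2 Ω
Parallel: admittances add. Y = 1/R + 1/(jωL) + jωC
Y = (0.00152 + j0.0120) S
|Y| = 0.0121 S → |Z| = 1/|Y| = 82.4 Ω, ∠Z = −∠Y = -82.8°
cos φ = cos(-82.8°) = 0.125

0.125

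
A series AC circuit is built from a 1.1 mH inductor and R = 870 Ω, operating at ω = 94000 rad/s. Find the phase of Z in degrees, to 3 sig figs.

6.78°

X_L = ωL = 103 Ω
Z = 870 + j103 Ω
|Z| = √(870² + 103²) = 876 Ω
∠Z = arctan(103/870) = 6.78°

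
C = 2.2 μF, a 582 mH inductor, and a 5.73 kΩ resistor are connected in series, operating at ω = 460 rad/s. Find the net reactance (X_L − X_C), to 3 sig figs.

X_L = ωL = 268 Ω
X_C = 1/(ωC) = 988 Ω
X = 268 − 988 = -720 Ω

-720 Ω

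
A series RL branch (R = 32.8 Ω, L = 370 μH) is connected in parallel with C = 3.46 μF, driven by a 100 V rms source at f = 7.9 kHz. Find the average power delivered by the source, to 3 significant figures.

232 W

ω = 2πf = 49640 rad/s
X_L = ωL = 18.4 Ω
X_C = 1/(ωC) = 5.82 Ω
Branch 1 (R+jX_L): Z₁ = 32.8 + j18.4 Ω, |Z₁| = 37.6 Ω
Branch 2 (−jX_C): Z₂ = −j5.82 Ω
Parallel: Z = Z₁Z₂/(Z₁+Z₂), |Z| = 6.23 Ω, ∠Z = -81.7°
I = V/|Z| = 16.0 A
P = VI cos φ = 100 × 16.0 × cos(-81.7°) = 232 W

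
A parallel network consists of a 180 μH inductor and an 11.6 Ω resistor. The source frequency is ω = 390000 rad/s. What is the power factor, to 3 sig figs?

0.987

X_L = ωL = 70.2 Ω
Parallel: admittances add. Y = 1/R + 1/(jωL)
Y = (0.0862 − j0.0142) S
|Y| = 0.0874 S → |Z| = 1/|Y| = 11.4 Ω, ∠Z = −∠Y = 9.38°
cos φ = cos(9.38°) = 0.987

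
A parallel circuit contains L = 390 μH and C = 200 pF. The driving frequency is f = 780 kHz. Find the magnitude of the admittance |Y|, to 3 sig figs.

457 μS

ω = 2πf = 4.901e+06 rad/s
X_L = ωL = 1910 Ω
X_C = 1/(ωC) = 1020 Ω
Parallel: admittances add. Y = 1/(jωL) + jωC
Y = (0 + j0.000457) S
|Y| = 0.000457 S → |Z| = 1/|Y| = 2190 Ω, ∠Z = −∠Y = -90.0°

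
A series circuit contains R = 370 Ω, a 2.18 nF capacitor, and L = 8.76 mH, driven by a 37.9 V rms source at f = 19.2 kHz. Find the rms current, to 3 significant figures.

ω = 2πf = 120600 rad/s
X_L = ωL = 1060 Ω
X_C = 1/(ωC) = 3800 Ω
Net reactance X = X_L − X_C = -2750 Ω
Z = 370 − j2750 Ω
|Z| = √(370² + 2750²) = 2770 Ω
I = V/|Z| = 37.9/2770 = 13.7 mA

13.7 mA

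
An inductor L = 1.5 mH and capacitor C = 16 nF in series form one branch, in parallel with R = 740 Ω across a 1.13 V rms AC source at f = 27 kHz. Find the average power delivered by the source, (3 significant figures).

ω = 2πf = 169600 rad/s
X_L = ωL = 254 Ω
X_C = 1/(ωC) = 368 Ω
Branch 1: Z₁ = R = 740 Ω
Branch 2 (series LC): Z₂ = j(X_L − X_C) = −j114 Ω
Parallel: Z = Z₁Z₂/(Z₁+Z₂), |Z| = 113 Ω, ∠Z = -81.2°
I = V/|Z| = 10.0 mA
P = VI cos φ = 1.13 × 0.0100 × cos(-81.2°) = 1.73 mW

1.73 mW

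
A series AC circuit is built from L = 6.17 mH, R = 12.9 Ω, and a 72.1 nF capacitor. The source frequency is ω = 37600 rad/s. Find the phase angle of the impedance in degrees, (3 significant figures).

-84.6°

X_L = ωL = 232 Ω
X_C = 1/(ωC) = 369 Ω
Net reactance X = X_L − X_C = -137 Ω
Z = 12.9 − j137 Ω
|Z| = √(12.9² + 137²) = 137 Ω
∠Z = arctan(-137/12.9) = -84.6°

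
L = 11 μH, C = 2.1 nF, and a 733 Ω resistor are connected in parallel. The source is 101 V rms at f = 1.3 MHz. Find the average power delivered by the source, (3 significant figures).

ω = 2πf = 8.168e+06 rad/s
X_L = ωL = 89.8 Ω
X_C = 1/(ωC) = 58.3 Ω
Parallel: admittances add. Y = 1/R + 1/(jωL) + jωC
Y = (0.00136 + j0.00602) S
|Y| = 0.00618 S → |Z| = 1/|Y| = 162 Ω, ∠Z = −∠Y = -77.2°
I = V/|Z| = 624 mA
P = VI cos φ = 101 × 0.624 × cos(-77.2°) = 13.9 W

13.9 W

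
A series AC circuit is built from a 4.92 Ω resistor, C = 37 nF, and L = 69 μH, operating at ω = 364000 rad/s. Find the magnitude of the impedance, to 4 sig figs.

49.38 Ω

X_L = ωL = 25.12 Ω
X_C = 1/(ωC) = 74.25 Ω
Net reactance X = X_L − X_C = -49.13 Ω
Z = 4.920 − j49.13 Ω
|Z| = √(4.920² + 49.13²) = 49.38 Ω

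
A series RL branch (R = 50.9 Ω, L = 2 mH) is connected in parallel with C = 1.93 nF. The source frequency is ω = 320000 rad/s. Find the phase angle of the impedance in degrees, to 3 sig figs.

X_L = ωL = 640 Ω
X_C = 1/(ωC) = 1620 Ω
Branch 1 (R+jX_L): Z₁ = 50.9 + j640 Ω, |Z₁| = 642 Ω
Branch 2 (−jX_C): Z₂ = −j1620 Ω
Parallel: Z = Z₁Z₂/(Z₁+Z₂), |Z| = 1060 Ω, ∠Z = 82.5°

82.5°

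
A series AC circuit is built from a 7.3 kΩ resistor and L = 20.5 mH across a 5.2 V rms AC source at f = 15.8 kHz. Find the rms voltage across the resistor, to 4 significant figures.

5.009 V

ω = 2πf = 99270 rad/s
X_L = ωL = 2035 Ω
Z = 7300 + j2035 Ω
|Z| = √(7300² + 2035²) = 7578 Ω
I = V/|Z| = 686.2 μA
V_R = I·|Z_R| = 0.0006862 × 7300 = 5.009 V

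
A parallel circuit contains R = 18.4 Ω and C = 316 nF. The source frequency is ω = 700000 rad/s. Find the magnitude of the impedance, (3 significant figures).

4.39 Ω

X_C = 1/(ωC) = 4.52 Ω
Parallel: admittances add. Y = 1/R + jωC
Y = (0.0543 + j0.221) S
|Y| = 0.228 S → |Z| = 1/|Y| = 4.39 Ω, ∠Z = −∠Y = -76.2°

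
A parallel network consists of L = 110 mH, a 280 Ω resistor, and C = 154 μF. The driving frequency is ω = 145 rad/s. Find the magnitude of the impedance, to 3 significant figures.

X_L = ωL = 15.9 Ω
X_C = 1/(ωC) = 44.8 Ω
Parallel: admittances add. Y = 1/R + 1/(jωL) + jωC
Y = (0.00357 − j0.0404) S
|Y| = 0.0405 S → |Z| = 1/|Y| = 24.7 Ω, ∠Z = −∠Y = 84.9°

24.7 Ω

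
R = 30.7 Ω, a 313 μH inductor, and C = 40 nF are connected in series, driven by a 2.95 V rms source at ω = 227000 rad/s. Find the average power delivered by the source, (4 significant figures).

108.2 mW

X_L = ωL = 71.05 Ω
X_C = 1/(ωC) = 110.1 Ω
Net reactance X = X_L − X_C = -39.08 Ω
Z = 30.70 − j39.08 Ω
|Z| = √(30.70² + 39.08²) = 49.70 Ω
∠Z = arctan(-39.08/30.70) = -51.85°
I = V/|Z| = 59.36 mA
P = VI cos φ = 2.95 × 0.05936 × cos(-51.85°) = 108.2 mW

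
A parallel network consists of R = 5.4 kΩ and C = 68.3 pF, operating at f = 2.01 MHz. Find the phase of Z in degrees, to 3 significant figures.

-77.9°

ω = 2πf = 1.263e+07 rad/s
X_C = 1/(ωC) = 1160 Ω
Parallel: admittances add. Y = 1/R + jωC
Y = (0.000185 + j0.000863) S
|Y| = 0.000882 S → |Z| = 1/|Y| = 1130 Ω, ∠Z = −∠Y = -77.9°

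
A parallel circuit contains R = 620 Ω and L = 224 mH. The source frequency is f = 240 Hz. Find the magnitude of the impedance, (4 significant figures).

ω = 2πf = 1508 rad/s
X_L = ωL = 337.8 Ω
Parallel: admittances add. Y = 1/R + 1/(jωL)
Y = (0.001613 − j0.002960) S
|Y| = 0.003371 S → |Z| = 1/|Y| = 296.6 Ω, ∠Z = −∠Y = 61.42°

296.6 Ω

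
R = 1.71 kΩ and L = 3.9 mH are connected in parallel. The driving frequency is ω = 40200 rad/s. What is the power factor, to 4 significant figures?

X_L = ωL = 156.8 Ω
Parallel: admittances add. Y = 1/R + 1/(jωL)
Y = (0.0005848 − j0.006378) S
|Y| = 0.006405 S → |Z| = 1/|Y| = 156.1 Ω, ∠Z = −∠Y = 84.76°
cos φ = cos(84.76°) = 0.09130

0.09130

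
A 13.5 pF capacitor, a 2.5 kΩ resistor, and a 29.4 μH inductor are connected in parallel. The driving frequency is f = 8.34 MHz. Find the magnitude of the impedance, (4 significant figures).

ω = 2πf = 5.24e+07 rad/s
X_L = ωL = 1541 Ω
X_C = 1/(ωC) = 1414 Ω
Parallel: admittances add. Y = 1/R + 1/(jωL) + jωC
Y = (0.0004000 + j5.833e-05) S
|Y| = 0.0004042 S → |Z| = 1/|Y| = 2474 Ω, ∠Z = −∠Y = -8.297°

2474 Ω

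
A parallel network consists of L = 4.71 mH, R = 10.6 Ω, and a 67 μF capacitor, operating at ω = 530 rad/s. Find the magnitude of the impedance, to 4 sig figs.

X_L = ωL = 2.496 Ω
X_C = 1/(ωC) = 28.16 Ω
Parallel: admittances add. Y = 1/R + 1/(jωL) + jωC
Y = (0.09434 − j0.3651) S
|Y| = 0.3771 S → |Z| = 1/|Y| = 2.652 Ω, ∠Z = −∠Y = 75.51°

2.652 Ω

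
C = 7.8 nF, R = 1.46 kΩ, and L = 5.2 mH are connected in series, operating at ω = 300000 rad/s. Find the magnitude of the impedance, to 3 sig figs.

X_L = ωL = 1560 Ω
X_C = 1/(ωC) = 427 Ω
Net reactance X = X_L − X_C = 1130 Ω
Z = 1460 + j1130 Ω
|Z| = √(1460² + 1130²) = 1850 Ω

1850 Ω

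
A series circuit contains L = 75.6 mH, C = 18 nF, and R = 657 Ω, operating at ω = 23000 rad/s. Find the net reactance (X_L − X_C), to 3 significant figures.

X_L = ωL = 1740 Ω
X_C = 1/(ωC) = 2420 Ω
X = 1740 − 2420 = -677 Ω

-677 Ω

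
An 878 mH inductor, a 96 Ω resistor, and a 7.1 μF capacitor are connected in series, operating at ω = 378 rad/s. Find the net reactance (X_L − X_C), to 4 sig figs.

-40.72 Ω

X_L = ωL = 331.9 Ω
X_C = 1/(ωC) = 372.6 Ω
X = 331.9 − 372.6 = -40.72 Ω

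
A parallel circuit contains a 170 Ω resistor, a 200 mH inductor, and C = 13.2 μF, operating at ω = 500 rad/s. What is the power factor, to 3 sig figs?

0.866

X_L = ωL = 100 Ω
X_C = 1/(ωC) = 152 Ω
Parallel: admittances add. Y = 1/R + 1/(jωL) + jωC
Y = (0.00588 − j0.00340) S
|Y| = 0.00679 S → |Z| = 1/|Y| = 147 Ω, ∠Z = −∠Y = 30.0°
cos φ = cos(30.0°) = 0.866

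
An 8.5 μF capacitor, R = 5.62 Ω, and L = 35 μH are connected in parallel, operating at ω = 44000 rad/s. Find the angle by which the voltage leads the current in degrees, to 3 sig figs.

X_L = ωL = 1.54 Ω
X_C = 1/(ωC) = 2.67 Ω
Parallel: admittances add. Y = 1/R + 1/(jωL) + jωC
Y = (0.178 − j0.275) S
|Y| = 0.328 S → |Z| = 1/|Y| = 3.05 Ω, ∠Z = −∠Y = 57.1°

57.1°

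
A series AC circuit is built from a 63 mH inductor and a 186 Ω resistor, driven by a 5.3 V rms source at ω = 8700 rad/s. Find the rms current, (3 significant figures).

9.16 mA

X_L = ωL = 548 Ω
Z = 186 + j548 Ω
|Z| = √(186² + 548²) = 579 Ω
I = V/|Z| = 5.3/579 = 9.16 mA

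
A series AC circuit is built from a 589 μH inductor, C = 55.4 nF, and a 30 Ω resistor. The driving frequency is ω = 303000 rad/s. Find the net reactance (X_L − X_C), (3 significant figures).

X_L = ωL = 178 Ω
X_C = 1/(ωC) = 59.6 Ω
X = 178 − 59.6 = 119 Ω

119 Ω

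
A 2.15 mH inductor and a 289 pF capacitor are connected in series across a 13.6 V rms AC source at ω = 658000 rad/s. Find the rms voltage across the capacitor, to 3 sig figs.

X_L = ωL = 1410 Ω
X_C = 1/(ωC) = 5260 Ω
Net reactance X = X_L − X_C = -3840 Ω
Z = − j3840 Ω
|Z| = √(0² + 3840²) = 3840 Ω
I = V/|Z| = 3.54 mA
V_C = I·|Z_C| = 0.00354 × 5260 = 18.6 V

18.6 V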